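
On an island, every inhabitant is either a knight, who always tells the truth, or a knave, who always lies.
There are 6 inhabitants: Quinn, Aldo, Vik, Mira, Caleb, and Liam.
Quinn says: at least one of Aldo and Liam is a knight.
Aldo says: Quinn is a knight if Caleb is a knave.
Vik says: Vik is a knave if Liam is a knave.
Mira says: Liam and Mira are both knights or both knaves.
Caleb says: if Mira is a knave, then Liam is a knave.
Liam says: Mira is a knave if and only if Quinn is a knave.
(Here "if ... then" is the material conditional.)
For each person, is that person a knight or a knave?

Quinn is a knight; "at least one of Aldo and Liam is a knight" is True, as required.
Since Aldo is a knight, "Quinn is a knight if Caleb is a knave" needs to be True, which holds.
As a knight, Vik's statement "Vik is a knave if Liam is a knave" should be True; it is.
Mira is a knight; "Liam and Mira are both knights or both knaves" is True, as required.
Caleb is a knight, so "if Mira is a knave, then Liam is a knave" must be True — and it is.
As a knight, Liam's statement "Mira is a knave if and only if Quinn is a knave" should be True; it is.

Knights: Quinn, Aldo, Vik, Mira, Caleb, and Liam. Knaves: none.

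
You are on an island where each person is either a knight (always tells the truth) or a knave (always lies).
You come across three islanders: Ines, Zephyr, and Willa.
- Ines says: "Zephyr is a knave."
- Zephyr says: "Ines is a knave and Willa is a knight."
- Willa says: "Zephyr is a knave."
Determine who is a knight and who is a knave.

Ines is a knight, Zephyr is a knave, and Willa is a knight.

Since Ines is a knight, "Zephyr is a knave" needs to be true, which holds.
Since Zephyr is a knave, "Ines is a knave and Willa is a knight" needs to be false, which holds.
Since Willa is a knight, "Zephyr is a knave" needs to be true, which holds.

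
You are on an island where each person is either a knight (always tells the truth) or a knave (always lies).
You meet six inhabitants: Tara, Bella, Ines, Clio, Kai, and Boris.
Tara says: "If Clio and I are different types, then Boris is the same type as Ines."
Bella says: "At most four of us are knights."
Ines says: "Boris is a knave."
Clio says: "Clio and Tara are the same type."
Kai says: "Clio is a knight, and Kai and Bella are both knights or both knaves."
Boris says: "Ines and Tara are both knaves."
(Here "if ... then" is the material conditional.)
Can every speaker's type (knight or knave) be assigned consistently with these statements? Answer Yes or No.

Yes

One consistent assignment: Tara=knight, Bella=knight, Ines=knight, Clio=knight, Kai=knave, Boris=knave.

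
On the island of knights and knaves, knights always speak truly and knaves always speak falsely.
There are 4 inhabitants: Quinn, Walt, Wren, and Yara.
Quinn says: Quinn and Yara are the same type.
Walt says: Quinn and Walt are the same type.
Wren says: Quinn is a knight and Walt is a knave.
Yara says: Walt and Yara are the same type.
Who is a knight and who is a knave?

Quinn is a knight, Walt is a knight, Wren is a knave, and Yara is a knight.

Suppose Quinn is a knave. Then Quinn's statement "Quinn and Yara are the same type" would have to be false. Checking the 8 ways to assign the others, none is consistent with every speaker.
(For instance, with Walt=knight, Wren=knave, Yara=knight, Walt's claim "Quinn and Walt are the same type" comes out false where it would need to be true.)
So Quinn must be a knight, making "Quinn and Yara are the same type" true. Taking Quinn=knight, Walt=knight, Wren=knave, Yara=knight, each remaining statement checks out:
  Walt (knight): "Quinn and Walt are the same type" — true. ✓
  Wren (knave): "Quinn is a knight and Walt is a knave" — false. ✓
  Yara (knight): "Walt and Yara are the same type" — true. ✓
This is the unique consistent assignment.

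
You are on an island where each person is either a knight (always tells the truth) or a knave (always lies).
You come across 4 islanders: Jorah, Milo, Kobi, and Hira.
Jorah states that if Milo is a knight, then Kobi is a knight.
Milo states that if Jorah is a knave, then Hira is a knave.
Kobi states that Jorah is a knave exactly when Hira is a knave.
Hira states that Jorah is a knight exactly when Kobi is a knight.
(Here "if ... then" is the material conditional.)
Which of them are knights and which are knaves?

Jorah is a knight, Milo is a knight, Kobi is a knight, and Hira is a knight.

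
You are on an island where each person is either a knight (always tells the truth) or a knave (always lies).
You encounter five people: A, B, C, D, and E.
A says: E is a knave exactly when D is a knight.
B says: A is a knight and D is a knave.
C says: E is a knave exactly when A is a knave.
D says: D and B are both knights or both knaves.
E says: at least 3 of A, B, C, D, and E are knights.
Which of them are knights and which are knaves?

A is a knight, B is a knight, C is a knight, D is a knave, and E is a knight.

Since A is a knight, "E is a knave exactly when D is a knight" needs to be true, which holds.
B is a knight, and the claim "A is a knight and D is a knave" is indeed true.
C is a knight, so "E is a knave exactly when A is a knave" must be true — and it is.
Since D is a knave, "D and B are both knights or both knaves" needs to be False, which holds.
E is a knight, and the claim "at least 3 of A, B, C, D, and E are knights" is indeed true.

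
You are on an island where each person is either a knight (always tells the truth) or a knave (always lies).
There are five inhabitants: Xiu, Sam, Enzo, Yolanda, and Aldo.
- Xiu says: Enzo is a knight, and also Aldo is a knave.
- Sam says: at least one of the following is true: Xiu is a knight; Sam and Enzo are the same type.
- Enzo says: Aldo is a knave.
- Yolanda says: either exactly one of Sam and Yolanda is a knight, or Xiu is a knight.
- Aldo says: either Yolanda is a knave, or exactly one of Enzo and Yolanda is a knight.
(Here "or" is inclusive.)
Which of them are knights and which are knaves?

Xiu is a knight, Sam is a knight, Enzo is a knight, Yolanda is a knight, and Aldo is a knave.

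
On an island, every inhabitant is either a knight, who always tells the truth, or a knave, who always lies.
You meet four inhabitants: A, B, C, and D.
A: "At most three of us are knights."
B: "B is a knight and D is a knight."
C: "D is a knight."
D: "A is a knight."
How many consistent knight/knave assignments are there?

Consistent assignments:
  A=knight, B=knave, C=knight, D=knight

1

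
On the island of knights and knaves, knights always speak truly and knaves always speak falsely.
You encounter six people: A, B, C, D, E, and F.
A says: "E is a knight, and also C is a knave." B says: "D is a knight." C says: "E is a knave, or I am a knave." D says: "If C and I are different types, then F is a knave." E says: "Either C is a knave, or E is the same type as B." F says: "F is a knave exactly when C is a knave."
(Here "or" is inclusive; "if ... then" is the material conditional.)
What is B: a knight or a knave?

B is a knight.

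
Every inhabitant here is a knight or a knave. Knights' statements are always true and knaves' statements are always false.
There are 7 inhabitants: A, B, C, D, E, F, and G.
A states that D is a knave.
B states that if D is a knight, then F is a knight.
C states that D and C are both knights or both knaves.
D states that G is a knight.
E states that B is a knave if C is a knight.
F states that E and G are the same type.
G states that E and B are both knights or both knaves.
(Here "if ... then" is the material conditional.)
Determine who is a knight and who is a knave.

A (knave): "D is a knave" — False. ✓
B is a knight; "if D is a knight, then F is a knight" is true, as required.
C is a knave, and the claim "D and C are both knights or both knaves" is indeed False.
D (knight): "G is a knight" — true. ✓
E is a knight; "B is a knave if C is a knight" is true, as required.
F is a knight; "E and G are the same type" is true, as required.
As a knight, G's statement "E and B are both knights or both knaves" should be true; it is.

A is a knave, B is a knight, C is a knave, D is a knight, E is a knight, F is a knight, and G is a knight.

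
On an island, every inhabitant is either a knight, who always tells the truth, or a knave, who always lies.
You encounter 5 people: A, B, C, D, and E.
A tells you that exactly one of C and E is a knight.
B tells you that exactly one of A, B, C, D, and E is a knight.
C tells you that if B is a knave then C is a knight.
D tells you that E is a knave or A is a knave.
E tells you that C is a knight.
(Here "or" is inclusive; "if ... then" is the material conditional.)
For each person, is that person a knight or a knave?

Suppose A is a knight. Then A's statement "exactly one of C and E is a knight" would have to be true. Checking the 16 ways to assign the others, none is consistent with every speaker.
(For instance, with B=knave, C=knight, D=knight, E=knight, A's claim "exactly one of C and E is a knight" comes out false where it would need to be true.)
So A must be a knave, making "exactly one of C and E is a knight" false. Taking A=knave, B=knave, C=knight, D=knight, E=knight, each remaining statement checks out:
  B (knave): "exactly one of A, B, C, D, and E is a knight" — false. ✓
  C (knight): "if B is a knave then C is a knight" — true. ✓
  D (knight): "E is a knave or A is a knave" — true. ✓
  E (knight): "C is a knight" — true. ✓
This is the unique consistent assignment.

A is a knave, B is a knave, C is a knight, D is a knight, and E is a knight.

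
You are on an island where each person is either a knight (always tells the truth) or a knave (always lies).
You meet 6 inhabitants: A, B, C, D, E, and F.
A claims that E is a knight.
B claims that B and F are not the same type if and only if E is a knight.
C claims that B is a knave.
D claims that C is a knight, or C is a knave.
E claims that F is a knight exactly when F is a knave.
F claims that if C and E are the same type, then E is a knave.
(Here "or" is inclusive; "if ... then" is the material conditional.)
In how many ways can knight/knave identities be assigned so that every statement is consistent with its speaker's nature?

2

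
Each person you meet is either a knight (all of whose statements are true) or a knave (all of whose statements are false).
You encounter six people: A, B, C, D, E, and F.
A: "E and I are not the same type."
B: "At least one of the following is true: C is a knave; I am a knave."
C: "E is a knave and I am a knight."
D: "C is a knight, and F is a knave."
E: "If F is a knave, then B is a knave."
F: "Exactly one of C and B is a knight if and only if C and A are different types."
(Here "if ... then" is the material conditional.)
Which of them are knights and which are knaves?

Since A is a knave, "E and I are not the same type" needs to be False, which holds.
B is a knight, so "at least one of the following is true: C is a knave; I am a knave" must be True — and it is.
C is a knave, so "E is a knave and I am a knight" must be False — and it is.
D is a knave, so "C is a knight, and F is a knave" must be False — and it is.
E is a knave, so "if F is a knave, then B is a knave" must be False — and it is.
F is a knave; "exactly one of C and B is a knight if and only if C and A are different types" is False, as required.

A is a knave, B is a knight, C is a knave, D is a knave, E is a knave, and F is a knave.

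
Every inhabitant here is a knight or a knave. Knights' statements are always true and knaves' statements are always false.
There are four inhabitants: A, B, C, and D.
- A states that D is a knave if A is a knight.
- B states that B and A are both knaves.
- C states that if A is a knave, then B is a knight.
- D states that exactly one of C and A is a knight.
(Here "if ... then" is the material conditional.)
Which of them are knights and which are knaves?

A is a knight, B is a knave, C is a knight, and D is a knave.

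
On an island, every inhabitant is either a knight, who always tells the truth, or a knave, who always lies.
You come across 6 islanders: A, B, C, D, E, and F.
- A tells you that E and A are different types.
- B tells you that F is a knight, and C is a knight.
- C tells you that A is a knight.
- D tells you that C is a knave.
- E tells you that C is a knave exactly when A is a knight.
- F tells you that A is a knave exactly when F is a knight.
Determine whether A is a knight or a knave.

A is a knave.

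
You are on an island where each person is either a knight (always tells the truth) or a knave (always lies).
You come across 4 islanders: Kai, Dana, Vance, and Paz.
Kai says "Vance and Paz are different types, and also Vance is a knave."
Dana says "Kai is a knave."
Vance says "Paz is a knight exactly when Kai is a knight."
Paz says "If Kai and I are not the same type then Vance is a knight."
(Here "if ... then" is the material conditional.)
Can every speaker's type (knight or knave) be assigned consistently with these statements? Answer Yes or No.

Checking all 16 assignments, each has at least one speaker whose statement's truth value contradicts their type.

No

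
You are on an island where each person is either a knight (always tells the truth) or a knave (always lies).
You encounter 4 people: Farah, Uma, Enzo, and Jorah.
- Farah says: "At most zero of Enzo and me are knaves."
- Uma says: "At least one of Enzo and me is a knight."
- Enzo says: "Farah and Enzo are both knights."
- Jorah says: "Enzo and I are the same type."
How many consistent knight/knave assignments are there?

2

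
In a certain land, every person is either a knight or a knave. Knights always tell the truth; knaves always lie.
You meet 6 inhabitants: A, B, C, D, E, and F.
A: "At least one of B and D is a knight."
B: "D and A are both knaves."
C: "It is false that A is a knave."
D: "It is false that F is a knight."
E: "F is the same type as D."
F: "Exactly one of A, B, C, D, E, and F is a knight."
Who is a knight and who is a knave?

A is a knight, B is a knave, C is a knight, D is a knight, E is a knave, and F is a knave.

A is a knight, so "at least one of B and D is a knight" must be true — and it is.
B is a knave, and the claim "D and A are both knaves" is indeed false.
C is a knight, so "it is false that A is a knave" must be true — and it is.
D is a knight, so "it is false that F is a knight" must be true — and it is.
E is a knave, and the claim "F is the same type as D" is indeed false.
F is a knave, so "exactly one of A, B, C, D, E, and F is a knight" must be false — and it is.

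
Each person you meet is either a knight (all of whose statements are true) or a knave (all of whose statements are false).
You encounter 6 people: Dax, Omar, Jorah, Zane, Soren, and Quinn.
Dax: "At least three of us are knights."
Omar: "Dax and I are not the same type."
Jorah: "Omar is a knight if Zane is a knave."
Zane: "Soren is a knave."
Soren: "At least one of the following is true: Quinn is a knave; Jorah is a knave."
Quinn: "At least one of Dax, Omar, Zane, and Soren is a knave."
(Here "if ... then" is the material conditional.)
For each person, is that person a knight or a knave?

Dax is a knave, Omar is a knave, Jorah is a knave, Zane is a knave, Soren is a knight, and Quinn is a knight.

Dax is a knave; "at least three of us are knights" is false, as required.
Since Omar is a knave, "Dax and I are not the same type" needs to be false, which holds.
Jorah is a knave, so "Omar is a knight if Zane is a knave" must be false — and it is.
Zane is a knave, and the claim "Soren is a knave" is indeed false.
Soren is a knight, and the claim "at least one of the following is true: Quinn is a knave; Jorah is a knave" is indeed true.
Quinn is a knight; "at least one of Dax, Omar, Zane, and Soren is a knave" is true, as required.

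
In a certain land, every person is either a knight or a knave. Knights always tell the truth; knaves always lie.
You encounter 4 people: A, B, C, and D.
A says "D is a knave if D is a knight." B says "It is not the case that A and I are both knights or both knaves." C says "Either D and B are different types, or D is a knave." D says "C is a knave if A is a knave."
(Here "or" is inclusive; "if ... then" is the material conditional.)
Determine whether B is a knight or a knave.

Consistent assignments: {A=knave, B=knight, C=knave, D=knight}
In every consistent assignment, B is a knight.

B is a knight.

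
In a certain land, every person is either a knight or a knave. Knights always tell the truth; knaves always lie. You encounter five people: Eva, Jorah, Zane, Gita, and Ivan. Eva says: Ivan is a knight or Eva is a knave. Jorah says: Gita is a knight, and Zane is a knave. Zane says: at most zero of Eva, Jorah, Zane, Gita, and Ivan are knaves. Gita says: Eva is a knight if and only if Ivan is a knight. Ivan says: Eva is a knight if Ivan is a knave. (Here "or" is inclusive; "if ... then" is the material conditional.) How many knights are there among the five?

4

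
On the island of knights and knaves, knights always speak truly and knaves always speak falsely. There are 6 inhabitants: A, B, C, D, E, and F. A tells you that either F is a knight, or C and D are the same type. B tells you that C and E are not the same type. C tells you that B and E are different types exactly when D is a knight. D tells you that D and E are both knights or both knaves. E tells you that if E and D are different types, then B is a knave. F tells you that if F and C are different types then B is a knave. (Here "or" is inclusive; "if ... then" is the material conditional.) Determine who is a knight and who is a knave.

Knights: A, C, D, E, and F. Knaves: B.

As a knight, A's statement "either F is a knight, or C and D are the same type" should be True; it is.
B is a knave, so "C and E are not the same type" must be false — and it is.
C (knight): "B and E are different types exactly when D is a knight" — True. ✓
D is a knight, and the claim "D and E are both knights or both knaves" is indeed True.
As a knight, E's statement "if E and D are different types, then B is a knave" should be True; it is.
As a knight, F's statement "if F and C are different types then B is a knave" should be True; it is.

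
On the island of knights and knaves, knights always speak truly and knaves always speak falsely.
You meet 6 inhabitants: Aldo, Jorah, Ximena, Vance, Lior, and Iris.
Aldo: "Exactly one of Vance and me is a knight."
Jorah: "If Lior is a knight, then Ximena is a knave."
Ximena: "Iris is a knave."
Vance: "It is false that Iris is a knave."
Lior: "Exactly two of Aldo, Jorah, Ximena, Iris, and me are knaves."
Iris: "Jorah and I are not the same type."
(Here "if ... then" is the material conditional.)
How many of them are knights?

3

The unique consistent assignment is Aldo=knight, Jorah=knave, Ximena=knight, Vance=knave, Lior=knight, Iris=knave.
That has 3 knights.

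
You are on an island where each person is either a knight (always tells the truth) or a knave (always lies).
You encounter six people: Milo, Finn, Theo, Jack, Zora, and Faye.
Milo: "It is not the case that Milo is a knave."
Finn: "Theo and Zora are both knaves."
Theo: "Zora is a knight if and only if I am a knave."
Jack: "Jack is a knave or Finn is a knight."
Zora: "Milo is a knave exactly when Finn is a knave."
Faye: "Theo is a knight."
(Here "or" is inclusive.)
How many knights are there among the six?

2

The unique consistent assignment is Milo=knave, Finn=knight, Theo=knave, Jack=knight, Zora=knave, Faye=knave.
That has 2 knights.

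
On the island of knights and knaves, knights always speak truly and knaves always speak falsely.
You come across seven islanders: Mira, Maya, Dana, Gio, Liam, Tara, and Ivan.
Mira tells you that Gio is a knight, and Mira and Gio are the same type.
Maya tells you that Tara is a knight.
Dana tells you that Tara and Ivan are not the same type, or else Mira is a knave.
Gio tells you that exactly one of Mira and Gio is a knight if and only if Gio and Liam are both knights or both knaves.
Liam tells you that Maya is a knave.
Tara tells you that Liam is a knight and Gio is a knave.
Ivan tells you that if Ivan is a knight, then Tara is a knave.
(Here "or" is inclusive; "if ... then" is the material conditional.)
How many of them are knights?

The unique consistent assignment is Mira=knave, Maya=knave, Dana=knight, Gio=knight, Liam=knight, Tara=knave, Ivan=knight.
That has 4 knights.

4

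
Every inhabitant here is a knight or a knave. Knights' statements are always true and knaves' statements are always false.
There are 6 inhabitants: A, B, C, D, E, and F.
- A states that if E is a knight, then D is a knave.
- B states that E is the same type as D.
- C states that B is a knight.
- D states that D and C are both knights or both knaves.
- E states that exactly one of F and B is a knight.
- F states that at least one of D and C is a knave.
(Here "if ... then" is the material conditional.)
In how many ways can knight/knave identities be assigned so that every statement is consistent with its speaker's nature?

2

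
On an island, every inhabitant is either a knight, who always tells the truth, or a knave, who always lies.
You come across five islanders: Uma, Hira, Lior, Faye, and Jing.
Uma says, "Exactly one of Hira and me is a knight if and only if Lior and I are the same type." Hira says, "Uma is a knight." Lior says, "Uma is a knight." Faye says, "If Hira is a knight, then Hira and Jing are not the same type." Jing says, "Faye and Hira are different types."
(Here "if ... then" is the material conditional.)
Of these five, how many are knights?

2

The unique consistent assignment is Uma=knave, Hira=knave, Lior=knave, Faye=knight, Jing=knight.
That has 2 knights.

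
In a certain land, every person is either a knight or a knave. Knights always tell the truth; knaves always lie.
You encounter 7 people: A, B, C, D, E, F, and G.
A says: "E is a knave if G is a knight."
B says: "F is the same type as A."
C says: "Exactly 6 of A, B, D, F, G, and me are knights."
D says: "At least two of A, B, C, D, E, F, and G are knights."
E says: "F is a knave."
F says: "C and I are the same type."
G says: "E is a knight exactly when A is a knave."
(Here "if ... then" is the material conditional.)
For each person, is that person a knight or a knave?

A is a knight; "E is a knave if G is a knight" is True, as required.
B is a knight; "F is the same type as A" is True, as required.
Since C is a knight, "exactly 6 of A, B, D, F, G, and me are knights" needs to be True, which holds.
D is a knight; "at least two of A, B, C, D, E, F, and G are knights" is True, as required.
E (knave): "F is a knave" — False. ✓
Since F is a knight, "C and I are the same type" needs to be True, which holds.
G is a knight; "E is a knight exactly when A is a knave" is True, as required.

A is a knight, B is a knight, C is a knight, D is a knight, E is a knave, F is a knight, and G is a knight.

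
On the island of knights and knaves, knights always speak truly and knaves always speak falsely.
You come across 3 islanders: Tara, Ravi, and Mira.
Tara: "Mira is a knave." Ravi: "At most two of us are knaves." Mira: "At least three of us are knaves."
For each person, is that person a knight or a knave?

Suppose Tara is a knave. Then Tara's statement "Mira is a knave" would have to be false. Checking the 4 ways to assign the others, none is consistent with every speaker.
(For instance, with Ravi=knight, Mira=knave, Tara's claim "Mira is a knave" comes out true where it would need to be false.)
So Tara must be a knight, making "Mira is a knave" true. Taking Tara=knight, Ravi=knight, Mira=knave, each remaining statement checks out:
  Ravi (knight): "at most two of us are knaves" — true. ✓
  Mira (knave): "at least three of us are knaves" — false. ✓
This is the unique consistent assignment.

Knights: Tara and Ravi. Knaves: Mira.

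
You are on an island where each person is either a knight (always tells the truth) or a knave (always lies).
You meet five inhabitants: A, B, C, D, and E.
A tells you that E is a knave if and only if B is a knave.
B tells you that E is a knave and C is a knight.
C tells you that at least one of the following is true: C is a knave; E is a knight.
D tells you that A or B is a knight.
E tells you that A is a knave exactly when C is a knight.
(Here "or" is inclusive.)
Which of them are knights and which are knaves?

Knights: C and E. Knaves: A, B, and D.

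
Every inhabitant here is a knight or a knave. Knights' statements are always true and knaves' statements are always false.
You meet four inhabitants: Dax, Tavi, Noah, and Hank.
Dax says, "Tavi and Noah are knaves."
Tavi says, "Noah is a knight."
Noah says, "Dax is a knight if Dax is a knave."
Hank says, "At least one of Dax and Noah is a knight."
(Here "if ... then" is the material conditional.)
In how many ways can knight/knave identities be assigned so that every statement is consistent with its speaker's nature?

0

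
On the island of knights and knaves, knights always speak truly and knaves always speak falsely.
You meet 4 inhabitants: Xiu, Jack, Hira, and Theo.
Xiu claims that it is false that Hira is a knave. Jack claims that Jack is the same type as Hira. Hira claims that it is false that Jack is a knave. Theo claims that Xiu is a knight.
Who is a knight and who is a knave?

Since Xiu is a knight, "it is false that Hira is a knave" needs to be True, which holds.
Since Jack is a knight, "Jack is the same type as Hira" needs to be True, which holds.
Hira is a knight; "it is false that Jack is a knave" is True, as required.
Theo is a knight; "Xiu is a knight" is True, as required.

Xiu is a knight, Jack is a knight, Hira is a knight, and Theo is a knight.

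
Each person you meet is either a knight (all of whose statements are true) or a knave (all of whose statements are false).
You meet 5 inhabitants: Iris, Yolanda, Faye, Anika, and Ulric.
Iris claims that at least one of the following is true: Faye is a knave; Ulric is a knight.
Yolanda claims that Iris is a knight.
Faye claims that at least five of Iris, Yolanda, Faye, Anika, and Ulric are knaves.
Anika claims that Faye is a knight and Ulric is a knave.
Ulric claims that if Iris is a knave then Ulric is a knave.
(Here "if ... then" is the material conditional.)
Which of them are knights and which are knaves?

Iris is a knight, Yolanda is a knight, Faye is a knave, Anika is a knave, and Ulric is a knight.

Iris is a knight, and the claim "at least one of the following is true: Faye is a knave; Ulric is a knight" is indeed True.
Yolanda is a knight, and the claim "Iris is a knight" is indeed True.
Faye is a knave; "at least five of Iris, Yolanda, Faye, Anika, and Ulric are knaves" is False, as required.
As a knave, Anika's statement "Faye is a knight and Ulric is a knave" should be False; it is.
Ulric is a knight; "if Iris is a knave then Ulric is a knave" is True, as required.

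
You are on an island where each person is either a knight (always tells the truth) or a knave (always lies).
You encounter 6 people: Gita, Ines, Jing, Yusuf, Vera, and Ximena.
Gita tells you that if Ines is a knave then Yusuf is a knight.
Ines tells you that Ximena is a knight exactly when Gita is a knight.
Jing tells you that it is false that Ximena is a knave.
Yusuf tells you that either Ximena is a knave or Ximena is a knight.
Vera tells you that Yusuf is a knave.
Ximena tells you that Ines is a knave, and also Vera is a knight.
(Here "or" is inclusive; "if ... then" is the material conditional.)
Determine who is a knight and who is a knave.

Knights: Gita and Yusuf. Knaves: Ines, Jing, Vera, and Ximena.

Gita is a knight; "if Ines is a knave then Yusuf is a knight" is True, as required.
Ines is a knave, and the claim "Ximena is a knight exactly when Gita is a knight" is indeed False.
As a knave, Jing's statement "it is false that Ximena is a knave" should be False; it is.
Yusuf is a knight; "either Ximena is a knave or Ximena is a knight" is True, as required.
Vera is a knave, and the claim "Yusuf is a knave" is indeed False.
Ximena is a knave; "Ines is a knave, and also Vera is a knight" is False, as required.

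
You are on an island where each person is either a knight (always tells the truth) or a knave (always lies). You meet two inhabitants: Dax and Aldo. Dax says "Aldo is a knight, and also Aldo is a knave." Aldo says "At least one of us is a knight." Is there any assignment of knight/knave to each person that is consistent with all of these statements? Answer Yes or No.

One consistent assignment: Dax=knave, Aldo=knight.

Yes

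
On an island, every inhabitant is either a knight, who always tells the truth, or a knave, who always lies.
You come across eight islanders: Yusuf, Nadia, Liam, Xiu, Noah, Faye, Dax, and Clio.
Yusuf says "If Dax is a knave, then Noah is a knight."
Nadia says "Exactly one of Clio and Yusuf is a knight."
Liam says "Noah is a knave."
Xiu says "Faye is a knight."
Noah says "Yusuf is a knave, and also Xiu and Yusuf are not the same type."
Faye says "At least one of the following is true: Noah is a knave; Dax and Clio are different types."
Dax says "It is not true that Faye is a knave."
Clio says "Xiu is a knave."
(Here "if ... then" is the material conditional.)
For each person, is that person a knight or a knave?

Yusuf is a knight, and the claim "if Dax is a knave, then Noah is a knight" is indeed True.
Nadia is a knight, and the claim "exactly one of Clio and Yusuf is a knight" is indeed True.
Liam is a knight, and the claim "Noah is a knave" is indeed True.
As a knight, Xiu's statement "Faye is a knight" should be True; it is.
Noah is a knave, and the claim "Yusuf is a knave, and also Xiu and Yusuf are not the same type" is indeed false.
Faye (knight): "at least one of the following is true: Noah is a knave; Dax and Clio are different types" — True. ✓
Dax is a knight; "it is not true that Faye is a knave" is True, as required.
Clio is a knave, and the claim "Xiu is a knave" is indeed false.

Yusuf is a knight, Nadia is a knight, Liam is a knight, Xiu is a knight, Noah is a knave, Faye is a knight, Dax is a knight, and Clio is a knave.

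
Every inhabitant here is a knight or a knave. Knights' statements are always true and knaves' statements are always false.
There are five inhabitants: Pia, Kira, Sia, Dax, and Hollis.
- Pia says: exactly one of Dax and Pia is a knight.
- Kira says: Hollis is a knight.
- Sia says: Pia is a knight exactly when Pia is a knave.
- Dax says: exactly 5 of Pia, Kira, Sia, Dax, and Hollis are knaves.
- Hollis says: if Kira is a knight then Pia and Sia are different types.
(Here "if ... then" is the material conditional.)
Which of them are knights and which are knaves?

Pia is a knight; "exactly one of Dax and Pia is a knight" is True, as required.
Since Kira is a knight, "Hollis is a knight" needs to be True, which holds.
Sia is a knave, and the claim "Pia is a knight exactly when Pia is a knave" is indeed false.
Since Dax is a knave, "exactly 5 of Pia, Kira, Sia, Dax, and Hollis are knaves" needs to be false, which holds.
Since Hollis is a knight, "if Kira is a knight then Pia and Sia are different types" needs to be True, which holds.

Pia is a knight, Kira is a knight, Sia is a knave, Dax is a knave, and Hollis is a knight.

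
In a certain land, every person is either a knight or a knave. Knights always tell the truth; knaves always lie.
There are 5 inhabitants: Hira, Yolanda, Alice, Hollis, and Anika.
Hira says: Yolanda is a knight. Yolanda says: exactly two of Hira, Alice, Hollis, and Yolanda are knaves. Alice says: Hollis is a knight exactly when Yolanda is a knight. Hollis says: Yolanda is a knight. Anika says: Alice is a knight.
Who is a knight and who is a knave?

Hira is a knave, Yolanda is a knave, Alice is a knight, Hollis is a knave, and Anika is a knight.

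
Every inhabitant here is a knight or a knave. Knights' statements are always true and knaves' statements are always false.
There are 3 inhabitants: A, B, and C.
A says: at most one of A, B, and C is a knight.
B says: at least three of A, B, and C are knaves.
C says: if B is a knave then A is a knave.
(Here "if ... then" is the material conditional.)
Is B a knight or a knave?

B is a knave.

Consistent assignments: {A=knight, B=knave, C=knave}
In every consistent assignment, B is a knave.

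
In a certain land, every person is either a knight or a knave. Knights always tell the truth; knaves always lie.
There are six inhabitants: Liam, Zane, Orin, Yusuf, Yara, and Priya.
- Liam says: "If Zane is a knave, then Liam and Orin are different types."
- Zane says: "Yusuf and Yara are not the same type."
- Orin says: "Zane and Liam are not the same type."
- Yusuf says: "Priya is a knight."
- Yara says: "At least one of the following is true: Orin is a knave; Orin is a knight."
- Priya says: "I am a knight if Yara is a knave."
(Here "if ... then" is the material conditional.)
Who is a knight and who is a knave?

Knights: Yusuf, Yara, and Priya. Knaves: Liam, Zane, and Orin.

As a knave, Liam's statement "if Zane is a knave, then Liam and Orin are different types" should be false; it is.
Zane is a knave; "Yusuf and Yara are not the same type" is false, as required.
Orin is a knave, so "Zane and Liam are not the same type" must be false — and it is.
Since Yusuf is a knight, "Priya is a knight" needs to be True, which holds.
Yara is a knight, so "at least one of the following is true: Orin is a knave; Orin is a knight" must be True — and it is.
Priya is a knight, and the claim "I am a knight if Yara is a knave" is indeed True.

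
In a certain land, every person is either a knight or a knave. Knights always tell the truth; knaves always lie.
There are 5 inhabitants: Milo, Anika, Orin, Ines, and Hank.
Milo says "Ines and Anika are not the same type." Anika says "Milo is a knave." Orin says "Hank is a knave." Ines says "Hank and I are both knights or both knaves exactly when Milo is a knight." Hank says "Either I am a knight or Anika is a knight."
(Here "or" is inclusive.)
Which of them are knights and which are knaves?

Milo is a knight; "Ines and Anika are not the same type" is True, as required.
As a knave, Anika's statement "Milo is a knave" should be false; it is.
Orin is a knave; "Hank is a knave" is false, as required.
Ines is a knight, and the claim "Hank and I are both knights or both knaves exactly when Milo is a knight" is indeed True.
Since Hank is a knight, "either I am a knight or Anika is a knight" needs to be True, which holds.

Milo is a knight, Anika is a knave, Orin is a knave, Ines is a knight, and Hank is a knight.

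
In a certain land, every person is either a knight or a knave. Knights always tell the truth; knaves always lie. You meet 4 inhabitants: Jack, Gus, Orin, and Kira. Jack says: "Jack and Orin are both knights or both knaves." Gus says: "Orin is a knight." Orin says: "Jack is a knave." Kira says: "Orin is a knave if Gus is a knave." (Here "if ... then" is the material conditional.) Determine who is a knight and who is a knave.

As a knave, Jack's statement "Jack and Orin are both knights or both knaves" should be false; it is.
Gus is a knight; "Orin is a knight" is True, as required.
Orin is a knight, and the claim "Jack is a knave" is indeed True.
As a knight, Kira's statement "Orin is a knave if Gus is a knave" should be True; it is.

Jack is a knave, Gus is a knight, Orin is a knight, and Kira is a knight.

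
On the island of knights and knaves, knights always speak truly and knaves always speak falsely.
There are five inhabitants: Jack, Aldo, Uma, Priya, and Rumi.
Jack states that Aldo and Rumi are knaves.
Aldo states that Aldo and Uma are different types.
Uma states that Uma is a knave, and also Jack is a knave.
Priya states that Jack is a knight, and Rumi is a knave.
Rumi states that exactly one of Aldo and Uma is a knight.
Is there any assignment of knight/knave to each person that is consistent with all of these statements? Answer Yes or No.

Yes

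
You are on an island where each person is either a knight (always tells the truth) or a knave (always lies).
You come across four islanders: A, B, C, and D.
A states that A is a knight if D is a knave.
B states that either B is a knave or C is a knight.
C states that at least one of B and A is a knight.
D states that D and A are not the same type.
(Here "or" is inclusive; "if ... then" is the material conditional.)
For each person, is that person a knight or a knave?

Suppose A is a knight. Then A's statement "A is a knight if D is a knave" would have to be true. Checking the 8 ways to assign the others, none is consistent with every speaker.
(For instance, with B=knight, C=knight, D=knave, D's claim "D and A are not the same type" comes out true where it would need to be false.)
So A must be a knave, making "A is a knight if D is a knave" false. Taking A=knave, B=knight, C=knight, D=knave, each remaining statement checks out:
  B (knight): "either B is a knave or C is a knight" — true. ✓
  C (knight): "at least one of B and A is a knight" — true. ✓
  D (knave): "D and A are not the same type" — false. ✓
This is the unique consistent assignment.

A is a knave, B is a knight, C is a knight, and D is a knave.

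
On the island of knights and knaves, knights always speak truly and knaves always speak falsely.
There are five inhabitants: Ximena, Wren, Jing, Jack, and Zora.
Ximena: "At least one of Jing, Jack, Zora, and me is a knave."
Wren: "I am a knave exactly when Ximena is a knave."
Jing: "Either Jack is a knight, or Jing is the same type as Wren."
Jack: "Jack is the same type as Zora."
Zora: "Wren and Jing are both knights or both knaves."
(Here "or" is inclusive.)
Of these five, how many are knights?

The unique consistent assignment is Ximena=knight, Wren=knight, Jing=knight, Jack=knave, Zora=knight.
That has 4 knights.

4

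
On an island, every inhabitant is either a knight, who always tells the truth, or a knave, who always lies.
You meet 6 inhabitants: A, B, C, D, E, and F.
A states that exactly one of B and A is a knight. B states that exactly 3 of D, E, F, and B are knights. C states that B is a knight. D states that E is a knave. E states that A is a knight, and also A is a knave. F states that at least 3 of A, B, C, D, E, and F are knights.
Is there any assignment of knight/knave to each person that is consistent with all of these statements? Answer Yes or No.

One consistent assignment: A=knight, B=knave, C=knave, D=knight, E=knave, F=knight.

Yes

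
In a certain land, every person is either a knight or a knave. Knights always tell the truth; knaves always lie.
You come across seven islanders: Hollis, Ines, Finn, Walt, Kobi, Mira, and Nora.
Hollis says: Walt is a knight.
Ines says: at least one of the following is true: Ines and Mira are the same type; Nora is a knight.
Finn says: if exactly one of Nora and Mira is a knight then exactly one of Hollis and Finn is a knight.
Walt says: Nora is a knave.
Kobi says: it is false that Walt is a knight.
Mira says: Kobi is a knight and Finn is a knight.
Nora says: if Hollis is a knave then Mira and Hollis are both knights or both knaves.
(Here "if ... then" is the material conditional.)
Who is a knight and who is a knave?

Knights: Ines, Kobi, and Nora. Knaves: Hollis, Finn, Walt, and Mira.

Hollis is a knave, and the claim "Walt is a knight" is indeed false.
Ines is a knight, and the claim "at least one of the following is true: Ines and Mira are the same type; Nora is a knight" is indeed True.
Since Finn is a knave, "if exactly one of Nora and Mira is a knight then exactly one of Hollis and Finn is a knight" needs to be false, which holds.
Since Walt is a knave, "Nora is a knave" needs to be false, which holds.
Kobi is a knight; "it is false that Walt is a knight" is True, as required.
Since Mira is a knave, "Kobi is a knight and Finn is a knight" needs to be false, which holds.
Since Nora is a knight, "if Hollis is a knave then Mira and Hollis are both knights or both knaves" needs to be True, which holds.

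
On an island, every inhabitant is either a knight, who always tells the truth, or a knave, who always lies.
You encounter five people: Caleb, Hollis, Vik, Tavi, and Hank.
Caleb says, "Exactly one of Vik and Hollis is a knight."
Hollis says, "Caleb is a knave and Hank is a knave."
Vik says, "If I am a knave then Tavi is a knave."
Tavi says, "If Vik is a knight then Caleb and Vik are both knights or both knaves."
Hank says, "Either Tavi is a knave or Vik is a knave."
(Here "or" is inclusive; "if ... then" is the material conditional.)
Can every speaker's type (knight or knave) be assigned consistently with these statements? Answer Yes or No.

Yes

One consistent assignment: Caleb=knight, Hollis=knave, Vik=knight, Tavi=knight, Hank=knave.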